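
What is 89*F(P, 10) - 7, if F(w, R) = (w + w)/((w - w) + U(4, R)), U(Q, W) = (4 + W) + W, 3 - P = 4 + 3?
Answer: -110/3 ≈ -36.667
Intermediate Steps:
P = -4 (P = 3 - (4 + 3) = 3 - 1*7 = 3 - 7 = -4)
U(Q, W) = 4 + 2*W
F(w, R) = 2*w/(4 + 2*R) (F(w, R) = (w + w)/((w - w) + (4 + 2*R)) = (2*w)/(0 + (4 + 2*R)) = (2*w)/(4 + 2*R) = 2*w/(4 + 2*R))
89*F(P, 10) - 7 = 89*(-4/(2 + 10)) - 7 = 89*(-4/12) - 7 = 89*(-4*1/12) - 7 = 89*(-1/3) - 7 = -89/3 - 7 = -110/3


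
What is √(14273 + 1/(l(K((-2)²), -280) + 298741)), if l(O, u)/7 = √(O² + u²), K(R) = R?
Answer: √(4263930294 + 5195372*√29)/√(298741 + 364*√29) ≈ 119.47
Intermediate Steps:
l(O, u) = 7*√(O² + u²)
√(14273 + 1/(l(K((-2)²), -280) + 298741)) = √(14273 + 1/(7*√(((-2)²)² + (-280)²) + 298741)) = √(14273 + 1/(7*√(4² + 78400) + 298741)) = √(14273 + 1/(7*√(16 + 78400) + 298741)) = √(14273 + 1/(7*√78416 + 298741)) = √(14273 + 1/(7*(52*√29) + 298741)) = √(14273 + 1/(364*√29 + 298741)) = √(14273 + 1/(298741 + 364*√29))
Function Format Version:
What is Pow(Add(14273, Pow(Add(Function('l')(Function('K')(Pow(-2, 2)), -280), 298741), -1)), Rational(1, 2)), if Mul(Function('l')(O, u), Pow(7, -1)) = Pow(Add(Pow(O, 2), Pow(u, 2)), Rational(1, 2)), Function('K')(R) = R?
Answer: Mul(Pow(Add(298741, Mul(364, Pow(29, Rational(1, 2)))), Rational(-1, 2)), Pow(Add(4263930294, Mul(5195372, Pow(29, Rational(1, 2)))), Rational(1, 2))) ≈ 119.47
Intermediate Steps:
Function('l')(O, u) = Mul(7, Pow(Add(Pow(O, 2), Pow(u, 2)), Rational(1, 2)))
Pow(Add(14273, Pow(Add(Function('l')(Function('K')(Pow(-2, 2)), -280), 298741), -1)), Rational(1, 2)) = Pow(Add(14273, Pow(Add(Mul(7, Pow(Add(Pow(Pow(-2, 2), 2), Pow(-280, 2)), Rational(1, 2))), 298741), -1)), Rational(1, 2)) = Pow(Add(14273, Pow(Add(Mul(7, Pow(Add(Pow(4, 2), 78400), Rational(1, 2))), 298741), -1)), Rational(1, 2)) = Pow(Add(14273, Pow(Add(Mul(7, Pow(Add(16, 78400), Rational(1, 2))), 298741), -1)), Rational(1, 2)) = Pow(Add(14273, Pow(Add(Mul(7, Pow(78416, Rational(1, 2))), 298741), -1)), Rational(1, 2)) = Pow(Add(14273, Pow(Add(Mul(7, Mul(52, Pow(29, Rational(1, 2)))), 298741), -1)), Rational(1, 2)) = Pow(Add(14273, Pow(Add(Mul(364, Pow(29, Rational(1, 2))), 298741), -1)), Rational(1, 2)) = Pow(Add(14273, Pow(Add(298741, Mul(364, Pow(29, Rational(1, 2)))), -1)), Rational(1, 2))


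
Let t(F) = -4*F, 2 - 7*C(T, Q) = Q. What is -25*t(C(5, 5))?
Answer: -300/7 ≈ -42.857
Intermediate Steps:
C(T, Q) = 2/7 - Q/7
-25*t(C(5, 5)) = -(-100)*(2/7 - ⅐*5) = -(-100)*(2/7 - 5/7) = -(-100)*(-3)/7 = -25*12/7 = -300/7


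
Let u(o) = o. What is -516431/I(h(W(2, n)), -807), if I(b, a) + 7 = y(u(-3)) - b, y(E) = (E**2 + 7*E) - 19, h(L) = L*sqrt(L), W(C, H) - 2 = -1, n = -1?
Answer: 516431/39 ≈ 13242.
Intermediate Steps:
W(C, H) = 1 (W(C, H) = 2 - 1 = 1)
h(L) = L**(3/2)
y(E) = -19 + E**2 + 7*E
I(b, a) = -38 - b (I(b, a) = -7 + ((-19 + (-3)**2 + 7*(-3)) - b) = -7 + ((-19 + 9 - 21) - b) = -7 + (-31 - b) = -38 - b)
-516431/I(h(W(2, n)), -807) = -516431/(-38 - 1**(3/2)) = -516431/(-38 - 1*1) = -516431/(-38 - 1) = -516431/(-39) = -516431*(-1/39) = 516431/39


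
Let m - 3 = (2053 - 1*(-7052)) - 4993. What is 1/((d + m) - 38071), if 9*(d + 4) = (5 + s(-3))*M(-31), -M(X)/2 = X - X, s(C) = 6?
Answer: -1/33960 ≈ -2.9446e-5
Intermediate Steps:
m = 4115 (m = 3 + ((2053 - 1*(-7052)) - 4993) = 3 + ((2053 + 7052) - 4993) = 3 + (9105 - 4993) = 3 + 4112 = 4115)
M(X) = 0 (M(X) = -2*(X - X) = -2*0 = 0)
d = -4 (d = -4 + ((5 + 6)*0)/9 = -4 + (11*0)/9 = -4 + (1/9)*0 = -4 + 0 = -4)
1/((d + m) - 38071) = 1/((-4 + 4115) - 38071) = 1/(4111 - 38071) = 1/(-33960) = -1/33960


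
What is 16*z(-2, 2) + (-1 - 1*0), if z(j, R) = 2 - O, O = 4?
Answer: -33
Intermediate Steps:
z(j, R) = -2 (z(j, R) = 2 - 1*4 = 2 - 4 = -2)
16*z(-2, 2) + (-1 - 1*0) = 16*(-2) + (-1 - 1*0) = -32 + (-1 + 0) = -32 - 1 = -33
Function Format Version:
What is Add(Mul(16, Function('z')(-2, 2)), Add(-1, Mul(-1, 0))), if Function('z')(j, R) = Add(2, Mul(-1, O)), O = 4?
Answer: -33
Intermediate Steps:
Function('z')(j, R) = -2 (Function('z')(j, R) = Add(2, Mul(-1, 4)) = Add(2, -4) = -2)
Add(Mul(16, Function('z')(-2, 2)), Add(-1, Mul(-1, 0))) = Add(Mul(16, -2), Add(-1, Mul(-1, 0))) = Add(-32, Add(-1, 0)) = Add(-32, -1) = -33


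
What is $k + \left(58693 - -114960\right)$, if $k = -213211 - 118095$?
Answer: $-157653$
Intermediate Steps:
$k = -331306$ ($k = -213211 - 118095 = -331306$)
$k + \left(58693 - -114960\right) = -331306 + \left(58693 - -114960\right) = -331306 + \left(58693 + 114960\right) = -331306 + 173653 = -157653$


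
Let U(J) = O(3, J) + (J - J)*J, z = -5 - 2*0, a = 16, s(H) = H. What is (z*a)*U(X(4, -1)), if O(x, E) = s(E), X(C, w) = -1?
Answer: 80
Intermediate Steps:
O(x, E) = E
z = -5 (z = -5 + 0 = -5)
U(J) = J (U(J) = J + (J - J)*J = J + 0*J = J + 0 = J)
(z*a)*U(X(4, -1)) = -5*16*(-1) = -80*(-1) = 80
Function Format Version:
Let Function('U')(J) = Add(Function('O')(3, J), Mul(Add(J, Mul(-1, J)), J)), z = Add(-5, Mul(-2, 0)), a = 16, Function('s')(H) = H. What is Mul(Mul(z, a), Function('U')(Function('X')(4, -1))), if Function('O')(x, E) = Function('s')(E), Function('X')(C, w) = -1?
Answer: 80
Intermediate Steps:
Function('O')(x, E) = E
z = -5 (z = Add(-5, 0) = -5)
Function('U')(J) = J (Function('U')(J) = Add(J, Mul(Add(J, Mul(-1, J)), J)) = Add(J, Mul(0, J)) = Add(J, 0) = J)
Mul(Mul(z, a), Function('U')(Function('X')(4, -1))) = Mul(Mul(-5, 16), -1) = Mul(-80, -1) = 80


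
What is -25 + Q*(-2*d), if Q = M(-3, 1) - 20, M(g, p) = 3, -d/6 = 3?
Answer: -637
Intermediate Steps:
d = -18 (d = -6*3 = -18)
Q = -17 (Q = 3 - 20 = -17)
-25 + Q*(-2*d) = -25 - (-34)*(-18) = -25 - 17*36 = -25 - 612 = -637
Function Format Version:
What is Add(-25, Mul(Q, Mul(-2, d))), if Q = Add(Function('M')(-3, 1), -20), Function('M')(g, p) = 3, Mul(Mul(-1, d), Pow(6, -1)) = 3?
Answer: -637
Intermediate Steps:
d = -18 (d = Mul(-6, 3) = -18)
Q = -17 (Q = Add(3, -20) = -17)
Add(-25, Mul(Q, Mul(-2, d))) = Add(-25, Mul(-17, Mul(-2, -18))) = Add(-25, Mul(-17, 36)) = Add(-25, -612) = -637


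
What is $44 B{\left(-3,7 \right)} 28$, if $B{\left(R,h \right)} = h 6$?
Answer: $51744$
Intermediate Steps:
$B{\left(R,h \right)} = 6 h$
$44 B{\left(-3,7 \right)} 28 = 44 \cdot 6 \cdot 7 \cdot 28 = 44 \cdot 42 \cdot 28 = 1848 \cdot 28 = 51744$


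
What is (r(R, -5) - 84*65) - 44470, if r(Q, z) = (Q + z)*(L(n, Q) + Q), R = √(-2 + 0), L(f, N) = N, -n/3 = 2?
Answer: -49934 - 10*I*√2 ≈ -49934.0 - 14.142*I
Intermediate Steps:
n = -6 (n = -3*2 = -6)
R = I*√2 (R = √(-2) = I*√2 ≈ 1.4142*I)
r(Q, z) = 2*Q*(Q + z) (r(Q, z) = (Q + z)*(Q + Q) = (Q + z)*(2*Q) = 2*Q*(Q + z))
(r(R, -5) - 84*65) - 44470 = (2*(I*√2)*(I*√2 - 5) - 84*65) - 44470 = (2*(I*√2)*(-5 + I*√2) - 5460) - 44470 = (2*I*√2*(-5 + I*√2) - 5460) - 44470 = (-5460 + 2*I*√2*(-5 + I*√2)) - 44470 = -49930 + 2*I*√2*(-5 + I*√2)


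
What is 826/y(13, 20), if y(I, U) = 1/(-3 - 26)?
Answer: -23954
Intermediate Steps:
y(I, U) = -1/29 (y(I, U) = 1/(-29) = -1/29)
826/y(13, 20) = 826/(-1/29) = 826*(-29) = -23954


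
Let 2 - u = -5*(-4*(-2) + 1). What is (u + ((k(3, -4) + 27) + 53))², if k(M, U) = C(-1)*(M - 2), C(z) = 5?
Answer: 17424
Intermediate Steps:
k(M, U) = -10 + 5*M (k(M, U) = 5*(M - 2) = 5*(-2 + M) = -10 + 5*M)
u = 47 (u = 2 - (-5)*(-4*(-2) + 1) = 2 - (-5)*(8 + 1) = 2 - (-5)*9 = 2 - 1*(-45) = 2 + 45 = 47)
(u + ((k(3, -4) + 27) + 53))² = (47 + (((-10 + 5*3) + 27) + 53))² = (47 + (((-10 + 15) + 27) + 53))² = (47 + ((5 + 27) + 53))² = (47 + (32 + 53))² = (47 + 85)² = 132² = 17424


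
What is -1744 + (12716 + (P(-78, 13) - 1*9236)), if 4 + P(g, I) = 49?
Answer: 1781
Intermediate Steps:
P(g, I) = 45 (P(g, I) = -4 + 49 = 45)
-1744 + (12716 + (P(-78, 13) - 1*9236)) = -1744 + (12716 + (45 - 1*9236)) = -1744 + (12716 + (45 - 9236)) = -1744 + (12716 - 9191) = -1744 + 3525 = 1781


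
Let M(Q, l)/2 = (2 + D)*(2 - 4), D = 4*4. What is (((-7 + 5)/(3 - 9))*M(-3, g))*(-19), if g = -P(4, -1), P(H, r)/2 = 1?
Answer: 456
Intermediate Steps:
D = 16
P(H, r) = 2 (P(H, r) = 2*1 = 2)
g = -2 (g = -1*2 = -2)
M(Q, l) = -72 (M(Q, l) = 2*((2 + 16)*(2 - 4)) = 2*(18*(-2)) = 2*(-36) = -72)
(((-7 + 5)/(3 - 9))*M(-3, g))*(-19) = (((-7 + 5)/(3 - 9))*(-72))*(-19) = (-2/(-6)*(-72))*(-19) = (-2*(-⅙)*(-72))*(-19) = ((⅓)*(-72))*(-19) = -24*(-19) = 456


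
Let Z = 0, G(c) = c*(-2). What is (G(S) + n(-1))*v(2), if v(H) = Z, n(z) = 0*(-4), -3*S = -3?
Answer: 0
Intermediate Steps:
S = 1 (S = -1/3*(-3) = 1)
G(c) = -2*c
n(z) = 0
v(H) = 0
(G(S) + n(-1))*v(2) = (-2*1 + 0)*0 = (-2 + 0)*0 = -2*0 = 0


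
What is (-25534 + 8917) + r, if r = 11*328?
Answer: -13009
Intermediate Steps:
r = 3608
(-25534 + 8917) + r = (-25534 + 8917) + 3608 = -16617 + 3608 = -13009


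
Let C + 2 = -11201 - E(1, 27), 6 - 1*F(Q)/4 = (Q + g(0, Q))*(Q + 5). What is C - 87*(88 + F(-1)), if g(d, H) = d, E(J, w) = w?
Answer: -22366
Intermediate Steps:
F(Q) = 24 - 4*Q*(5 + Q) (F(Q) = 24 - 4*(Q + 0)*(Q + 5) = 24 - 4*Q*(5 + Q))
C = -11230 (C = -2 + (-11201 - 1*27) = -2 + (-11201 - 27) = -2 - 11228 = -11230)
C - 87*(88 + F(-1)) = -11230 - 87*(88 + (24 - 20*(-1) - 4*(-1)**2)) = -11230 - 87*(88 + (24 + 20 - 4*1)) = -11230 - 87*(88 + (24 + 20 - 4)) = -11230 - 87*(88 + 40) = -11230 - 87*128 = -11230 - 1*11136 = -11230 - 11136 = -22366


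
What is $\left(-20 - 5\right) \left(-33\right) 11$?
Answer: $9075$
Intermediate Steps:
$\left(-20 - 5\right) \left(-33\right) 11 = \left(-25\right) \left(-33\right) 11 = 825 \cdot 11 = 9075$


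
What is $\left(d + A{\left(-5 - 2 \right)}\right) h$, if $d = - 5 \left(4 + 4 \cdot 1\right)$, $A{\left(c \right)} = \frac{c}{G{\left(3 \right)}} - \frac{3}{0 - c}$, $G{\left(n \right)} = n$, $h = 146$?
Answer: $- \frac{131108}{21} \approx -6243.2$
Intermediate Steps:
$A{\left(c \right)} = \frac{3}{c} + \frac{c}{3}$ ($A{\left(c \right)} = \frac{c}{3} - \frac{3}{0 - c} = c \frac{1}{3} - \frac{3}{\left(-1\right) c} = \frac{c}{3} - 3 \left(- \frac{1}{c}\right) = \frac{c}{3} + \frac{3}{c} = \frac{3}{c} + \frac{c}{3}$)
$d = -40$ ($d = - 5 \left(4 + 4\right) = \left(-5\right) 8 = -40$)
$\left(d + A{\left(-5 - 2 \right)}\right) h = \left(-40 + \left(\frac{3}{-5 - 2} + \frac{-5 - 2}{3}\right)\right) 146 = \left(-40 + \left(\frac{3}{-7} + \frac{1}{3} \left(-7\right)\right)\right) 146 = \left(-40 + \left(3 \left(- \frac{1}{7}\right) - \frac{7}{3}\right)\right) 146 = \left(-40 - \frac{58}{21}\right) 146 = \left(- \frac{898}{21}\right) 146 = - \frac{131108}{21}$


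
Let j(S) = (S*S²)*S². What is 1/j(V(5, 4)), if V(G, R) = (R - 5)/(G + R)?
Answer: -59049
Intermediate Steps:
V(G, R) = (-5 + R)/(G + R)
j(S) = S⁵ (j(S) = S³*S² = S⁵)
1/j(V(5, 4)) = 1/(((-5 + 4)/(5 + 4))⁵) = 1/((-1/9)⁵) = 1/(((⅑)*(-1))⁵) = 1/((-⅑)⁵) = 1/(-1/59049) = -59049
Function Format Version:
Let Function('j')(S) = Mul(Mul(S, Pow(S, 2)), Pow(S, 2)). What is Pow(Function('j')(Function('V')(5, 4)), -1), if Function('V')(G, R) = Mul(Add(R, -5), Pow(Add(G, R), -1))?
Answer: -59049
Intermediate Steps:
Function('V')(G, R) = Mul(Pow(Add(G, R), -1), Add(-5, R)) (Function('V')(G, R) = Mul(Add(-5, R), Pow(Add(G, R), -1)) = Mul(Pow(Add(G, R), -1), Add(-5, R)))
Function('j')(S) = Pow(S, 5) (Function('j')(S) = Mul(Pow(S, 3), Pow(S, 2)) = Pow(S, 5))
Pow(Function('j')(Function('V')(5, 4)), -1) = Pow(Pow(Mul(Pow(Add(5, 4), -1), Add(-5, 4)), 5), -1) = Pow(Pow(Mul(Pow(9, -1), -1), 5), -1) = Pow(Pow(Mul(Rational(1, 9), -1), 5), -1) = Pow(Pow(Rational(-1, 9), 5), -1) = Pow(Rational(-1, 59049), -1) = -59049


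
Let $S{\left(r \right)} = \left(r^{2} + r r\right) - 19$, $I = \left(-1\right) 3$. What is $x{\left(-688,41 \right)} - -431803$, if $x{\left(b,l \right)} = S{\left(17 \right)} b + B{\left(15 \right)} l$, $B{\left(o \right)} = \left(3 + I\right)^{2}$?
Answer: $47211$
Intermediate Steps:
$I = -3$
$S{\left(r \right)} = -19 + 2 r^{2}$ ($S{\left(r \right)} = \left(r^{2} + r^{2}\right) - 19 = 2 r^{2} - 19 = -19 + 2 r^{2}$)
$B{\left(o \right)} = 0$ ($B{\left(o \right)} = \left(3 - 3\right)^{2} = 0^{2} = 0$)
$x{\left(b,l \right)} = 559 b$ ($x{\left(b,l \right)} = \left(-19 + 2 \cdot 17^{2}\right) b + 0 l = \left(-19 + 2 \cdot 289\right) b + 0 = \left(-19 + 578\right) b + 0 = 559 b + 0 = 559 b$)
$x{\left(-688,41 \right)} - -431803 = 559 \left(-688\right) - -431803 = -384592 + 431803 = 47211$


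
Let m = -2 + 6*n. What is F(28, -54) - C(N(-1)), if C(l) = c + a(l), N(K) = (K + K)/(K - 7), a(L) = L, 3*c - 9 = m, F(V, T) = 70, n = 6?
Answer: 665/12 ≈ 55.417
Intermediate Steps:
m = 34 (m = -2 + 6*6 = -2 + 36 = 34)
c = 43/3 (c = 3 + (⅓)*34 = 3 + 34/3 = 43/3 ≈ 14.333)
N(K) = 2*K/(-7 + K) (N(K) = (2*K)/(-7 + K) = 2*K/(-7 + K))
C(l) = 43/3 + l
F(28, -54) - C(N(-1)) = 70 - (43/3 + 2*(-1)/(-7 - 1)) = 70 - (43/3 + 2*(-1)/(-8)) = 70 - (43/3 + 2*(-1)*(-⅛)) = 70 - (43/3 + ¼) = 70 - 1*175/12 = 70 - 175/12 = 665/12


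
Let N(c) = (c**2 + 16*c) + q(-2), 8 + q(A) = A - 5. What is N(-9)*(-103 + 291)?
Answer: -14664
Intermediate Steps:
q(A) = -13 + A (q(A) = -8 + (A - 5) = -8 + (-5 + A) = -13 + A)
N(c) = -15 + c**2 + 16*c (N(c) = (c**2 + 16*c) + (-13 - 2) = (c**2 + 16*c) - 15 = -15 + c**2 + 16*c)
N(-9)*(-103 + 291) = (-15 + (-9)**2 + 16*(-9))*(-103 + 291) = (-15 + 81 - 144)*188 = -78*188 = -14664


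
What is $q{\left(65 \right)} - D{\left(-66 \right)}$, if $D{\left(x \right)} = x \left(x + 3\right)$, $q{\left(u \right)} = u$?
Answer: $-4093$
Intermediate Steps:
$D{\left(x \right)} = x \left(3 + x\right)$
$q{\left(65 \right)} - D{\left(-66 \right)} = 65 - - 66 \left(3 - 66\right) = 65 - \left(-66\right) \left(-63\right) = 65 - 4158 = -4093$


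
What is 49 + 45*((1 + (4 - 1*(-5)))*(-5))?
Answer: -2201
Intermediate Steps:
49 + 45*((1 + (4 - 1*(-5)))*(-5)) = 49 + 45*((1 + (4 + 5))*(-5)) = 49 + 45*((1 + 9)*(-5)) = 49 + 45*(10*(-5)) = 49 + 45*(-50) = 49 - 2250 = -2201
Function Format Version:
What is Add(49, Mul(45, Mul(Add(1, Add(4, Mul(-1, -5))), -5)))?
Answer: -2201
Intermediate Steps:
Add(49, Mul(45, Mul(Add(1, Add(4, Mul(-1, -5))), -5))) = Add(49, Mul(45, Mul(Add(1, Add(4, 5)), -5))) = Add(49, Mul(45, Mul(Add(1, 9), -5))) = Add(49, Mul(45, Mul(10, -5))) = Add(49, Mul(45, -50)) = Add(49, -2250) = -2201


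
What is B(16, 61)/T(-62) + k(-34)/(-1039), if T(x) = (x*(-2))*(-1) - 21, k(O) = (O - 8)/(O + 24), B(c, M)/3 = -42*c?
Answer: 418803/30131 ≈ 13.899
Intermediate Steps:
B(c, M) = -126*c (B(c, M) = 3*(-42*c) = -126*c)
k(O) = (-8 + O)/(24 + O)
T(x) = -21 + 2*x (T(x) = -2*x*(-1) - 21 = 2*x - 21 = -21 + 2*x)
B(16, 61)/T(-62) + k(-34)/(-1039) = (-126*16)/(-21 + 2*(-62)) + ((-8 - 34)/(24 - 34))/(-1039) = -2016/(-21 - 124) + (-42/(-10))*(-1/1039) = -2016/(-145) - 1/10*(-42)*(-1/1039) = -2016*(-1/145) + (21/5)*(-1/1039) = 2016/145 - 21/5195 = 418803/30131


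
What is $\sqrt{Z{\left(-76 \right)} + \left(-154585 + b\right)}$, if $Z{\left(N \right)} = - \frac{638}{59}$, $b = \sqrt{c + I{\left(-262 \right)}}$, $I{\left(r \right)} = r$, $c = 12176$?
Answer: $\frac{\sqrt{-538148027 + 3481 \sqrt{11914}}}{59} \approx 393.05 i$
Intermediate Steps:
$b = \sqrt{11914}$ ($b = \sqrt{12176 - 262} = \sqrt{11914} \approx 109.15$)
$Z{\left(N \right)} = - \frac{638}{59}$ ($Z{\left(N \right)} = \left(-638\right) \frac{1}{59} = - \frac{638}{59}$)
$\sqrt{Z{\left(-76 \right)} + \left(-154585 + b\right)} = \sqrt{- \frac{638}{59} - \left(154585 - \sqrt{11914}\right)} = \sqrt{- \frac{9121153}{59} + \sqrt{11914}}$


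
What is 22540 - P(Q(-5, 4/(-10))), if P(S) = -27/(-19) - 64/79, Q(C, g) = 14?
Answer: 33831623/1501 ≈ 22539.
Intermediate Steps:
P(S) = 917/1501 (P(S) = -27*(-1/19) - 64*1/79 = 27/19 - 64/79 = 917/1501)
22540 - P(Q(-5, 4/(-10))) = 22540 - 1*917/1501 = 22540 - 917/1501 = 33831623/1501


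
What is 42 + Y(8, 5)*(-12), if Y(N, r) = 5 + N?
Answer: -114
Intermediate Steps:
42 + Y(8, 5)*(-12) = 42 + (5 + 8)*(-12) = 42 + 13*(-12) = 42 - 156 = -114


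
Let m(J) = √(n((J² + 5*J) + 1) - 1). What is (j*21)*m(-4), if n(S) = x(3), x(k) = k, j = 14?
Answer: 294*√2 ≈ 415.78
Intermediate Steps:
n(S) = 3
m(J) = √2 (m(J) = √(3 - 1) = √2)
(j*21)*m(-4) = (14*21)*√2 = 294*√2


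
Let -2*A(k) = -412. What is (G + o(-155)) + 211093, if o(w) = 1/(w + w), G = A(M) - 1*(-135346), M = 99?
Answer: 107459949/310 ≈ 3.4665e+5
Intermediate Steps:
A(k) = 206 (A(k) = -½*(-412) = 206)
G = 135552 (G = 206 - 1*(-135346) = 206 + 135346 = 135552)
o(w) = 1/(2*w)
(G + o(-155)) + 211093 = (135552 + (½)/(-155)) + 211093 = (135552 + (½)*(-1/155)) + 211093 = (135552 - 1/310) + 211093 = 42021119/310 + 211093 = 107459949/310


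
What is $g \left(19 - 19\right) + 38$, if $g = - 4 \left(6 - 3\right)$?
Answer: $38$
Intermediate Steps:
$g = -12$ ($g = \left(-4\right) 3 = -12$)
$g \left(19 - 19\right) + 38 = - 12 \left(19 - 19\right) + 38 = \left(-12\right) 0 + 38 = 0 + 38 = 38$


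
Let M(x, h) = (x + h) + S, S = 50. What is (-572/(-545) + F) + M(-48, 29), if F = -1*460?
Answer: -233233/545 ≈ -427.95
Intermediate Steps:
M(x, h) = 50 + h + x (M(x, h) = (x + h) + 50 = (h + x) + 50 = 50 + h + x)
F = -460
(-572/(-545) + F) + M(-48, 29) = (-572/(-545) - 460) + (50 + 29 - 48) = (-572*(-1/545) - 460) + 31 = (572/545 - 460) + 31 = -250128/545 + 31 = -233233/545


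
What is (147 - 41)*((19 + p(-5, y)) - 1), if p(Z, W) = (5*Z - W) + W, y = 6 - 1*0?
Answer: -742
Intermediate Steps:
y = 6 (y = 6 + 0 = 6)
p(Z, W) = 5*Z (p(Z, W) = (-W + 5*Z) + W = 5*Z)
(147 - 41)*((19 + p(-5, y)) - 1) = (147 - 41)*((19 + 5*(-5)) - 1) = 106*((19 - 25) - 1) = 106*(-6 - 1) = 106*(-7) = -742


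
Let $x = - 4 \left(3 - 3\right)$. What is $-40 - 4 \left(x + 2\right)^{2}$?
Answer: $-56$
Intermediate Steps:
$x = 0$ ($x = \left(-4\right) 0 = 0$)
$-40 - 4 \left(x + 2\right)^{2} = -40 - 4 \left(0 + 2\right)^{2} = -40 - 4 \cdot 2^{2} = -40 - 16 = -56$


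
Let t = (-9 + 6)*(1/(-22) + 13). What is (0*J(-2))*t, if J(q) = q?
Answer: 0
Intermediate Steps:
t = -855/22 (t = -3*(-1/22 + 13) = -3*285/22 = -855/22 ≈ -38.864)
(0*J(-2))*t = (0*(-2))*(-855/22) = 0*(-855/22) = 0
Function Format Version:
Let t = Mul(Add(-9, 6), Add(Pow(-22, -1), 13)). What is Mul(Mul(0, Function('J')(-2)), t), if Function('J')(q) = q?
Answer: 0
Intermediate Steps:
t = Rational(-855, 22) (t = Mul(-3, Add(Rational(-1, 22), 13)) = Mul(-3, Rational(285, 22)) = Rational(-855, 22) ≈ -38.864)
Mul(Mul(0, Function('J')(-2)), t) = Mul(Mul(0, -2), Rational(-855, 22)) = Mul(0, Rational(-855, 22)) = 0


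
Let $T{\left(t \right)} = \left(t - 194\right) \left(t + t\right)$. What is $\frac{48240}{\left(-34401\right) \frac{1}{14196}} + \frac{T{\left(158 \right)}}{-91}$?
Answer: $- \frac{20642274288}{1043497} \approx -19782.0$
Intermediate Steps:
$T{\left(t \right)} = 2 t \left(-194 + t\right)$ ($T{\left(t \right)} = \left(-194 + t\right) 2 t = 2 t \left(-194 + t\right)$)
$\frac{48240}{\left(-34401\right) \frac{1}{14196}} + \frac{T{\left(158 \right)}}{-91} = \frac{48240}{\left(-34401\right) \frac{1}{14196}} + \frac{2 \cdot 158 \left(-194 + 158\right)}{-91} = \frac{48240}{\left(-34401\right) \frac{1}{14196}} + 2 \cdot 158 \left(-36\right) \left(- \frac{1}{91}\right) = \frac{48240}{- \frac{11467}{4732}} - - \frac{11376}{91} = 48240 \left(- \frac{4732}{11467}\right) + \frac{11376}{91} = - \frac{228271680}{11467} + \frac{11376}{91} = - \frac{20642274288}{1043497}$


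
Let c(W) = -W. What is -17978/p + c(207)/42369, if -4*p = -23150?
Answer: -508605263/163473725 ≈ -3.1112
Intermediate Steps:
p = 11575/2 (p = -1/4*(-23150) = 11575/2 ≈ 5787.5)
-17978/p + c(207)/42369 = -17978/11575/2 - 1*207/42369 = -17978*2/11575 - 207*1/42369 = -35956/11575 - 69/14123 = -508605263/163473725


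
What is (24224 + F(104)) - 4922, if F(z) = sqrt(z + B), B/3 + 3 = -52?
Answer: 19302 + I*sqrt(61) ≈ 19302.0 + 7.8102*I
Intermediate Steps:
B = -165 (B = -9 + 3*(-52) = -9 - 156 = -165)
F(z) = sqrt(-165 + z) (F(z) = sqrt(z - 165) = sqrt(-165 + z))
(24224 + F(104)) - 4922 = (24224 + sqrt(-165 + 104)) - 4922 = (24224 + sqrt(-61)) - 4922 = (24224 + I*sqrt(61)) - 4922 = 19302 + I*sqrt(61)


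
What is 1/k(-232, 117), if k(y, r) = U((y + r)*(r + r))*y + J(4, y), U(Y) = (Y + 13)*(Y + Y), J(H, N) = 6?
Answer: -1/335842397274 ≈ -2.9776e-12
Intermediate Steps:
U(Y) = 2*Y*(13 + Y) (U(Y) = (13 + Y)*(2*Y) = 2*Y*(13 + Y))
k(y, r) = 6 + 4*r*y*(13 + 2*r*(r + y))*(r + y) (k(y, r) = (2*((y + r)*(r + r))*(13 + (y + r)*(r + r)))*y + 6 = (2*((r + y)*(2*r))*(13 + (r + y)*(2*r)))*y + 6 = (2*(2*r*(r + y))*(13 + 2*r*(r + y)))*y + 6 = (4*r*(13 + 2*r*(r + y))*(r + y))*y + 6 = 4*r*y*(13 + 2*r*(r + y))*(r + y) + 6 = 6 + 4*r*y*(13 + 2*r*(r + y))*(r + y))
1/k(-232, 117) = 1/(6 + 4*117*(-232)*(13 + 2*117*(117 - 232))*(117 - 232)) = 1/(6 + 4*117*(-232)*(13 + 2*117*(-115))*(-115)) = 1/(6 + 4*117*(-232)*(13 - 26910)*(-115)) = 1/(6 + 4*117*(-232)*(-26897)*(-115)) = 1/(6 - 335842397280) = 1/(-335842397274) = -1/335842397274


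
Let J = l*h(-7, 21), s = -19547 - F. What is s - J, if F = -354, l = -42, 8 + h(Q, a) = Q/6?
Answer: -19578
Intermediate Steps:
h(Q, a) = -8 + Q/6
s = -19193 (s = -19547 - 1*(-354) = -19547 + 354 = -19193)
J = 385 (J = -42*(-8 + (⅙)*(-7)) = -42*(-8 - 7/6) = -42*(-55/6) = 385)
s - J = -19193 - 1*385 = -19193 - 385 = -19578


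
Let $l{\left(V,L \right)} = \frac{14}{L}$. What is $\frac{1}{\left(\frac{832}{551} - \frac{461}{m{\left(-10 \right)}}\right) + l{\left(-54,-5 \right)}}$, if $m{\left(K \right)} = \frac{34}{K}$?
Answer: $\frac{46835}{6289857} \approx 0.0074461$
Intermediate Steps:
$\frac{1}{\left(\frac{832}{551} - \frac{461}{m{\left(-10 \right)}}\right) + l{\left(-54,-5 \right)}} = \frac{1}{\left(\frac{832}{551} - \frac{461}{34 \frac{1}{-10}}\right) + \frac{14}{-5}} = \frac{1}{\left(832 \cdot \frac{1}{551} - \frac{461}{34 \left(- \frac{1}{10}\right)}\right) + 14 \left(- \frac{1}{5}\right)} = \frac{1}{\left(\frac{832}{551} - \frac{461}{- \frac{17}{5}}\right) - \frac{14}{5}} = \frac{1}{\left(\frac{832}{551} - - \frac{2305}{17}\right) - \frac{14}{5}} = \frac{1}{\left(\frac{832}{551} + \frac{2305}{17}\right) - \frac{14}{5}} = \frac{1}{\frac{1284199}{9367} - \frac{14}{5}} = \frac{1}{\frac{6289857}{46835}} = \frac{46835}{6289857}$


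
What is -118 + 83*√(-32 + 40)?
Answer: -118 + 166*√2 ≈ 116.76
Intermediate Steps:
-118 + 83*√(-32 + 40) = -118 + 83*√8 = -118 + 83*(2*√2) = -118 + 166*√2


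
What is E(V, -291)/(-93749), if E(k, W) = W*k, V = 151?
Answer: 43941/93749 ≈ 0.46871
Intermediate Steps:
E(V, -291)/(-93749) = -291*151/(-93749) = -43941*(-1/93749) = 43941/93749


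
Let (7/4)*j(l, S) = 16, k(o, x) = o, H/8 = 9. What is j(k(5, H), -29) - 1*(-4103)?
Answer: 28785/7 ≈ 4112.1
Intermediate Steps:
H = 72 (H = 8*9 = 72)
j(l, S) = 64/7 (j(l, S) = (4/7)*16 = 64/7)
j(k(5, H), -29) - 1*(-4103) = 64/7 - 1*(-4103) = 64/7 + 4103 = 28785/7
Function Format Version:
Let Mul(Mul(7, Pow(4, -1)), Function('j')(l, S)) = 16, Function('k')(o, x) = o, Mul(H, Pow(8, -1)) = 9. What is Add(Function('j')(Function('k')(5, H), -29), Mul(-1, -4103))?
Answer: Rational(28785, 7) ≈ 4112.1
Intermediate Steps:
H = 72 (H = Mul(8, 9) = 72)
Function('j')(l, S) = Rational(64, 7) (Function('j')(l, S) = Mul(Rational(4, 7), 16) = Rational(64, 7))
Add(Function('j')(Function('k')(5, H), -29), Mul(-1, -4103)) = Add(Rational(64, 7), Mul(-1, -4103)) = Add(Rational(64, 7), 4103) = Rational(28785, 7)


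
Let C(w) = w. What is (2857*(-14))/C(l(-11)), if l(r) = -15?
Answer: 39998/15 ≈ 2666.5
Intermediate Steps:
(2857*(-14))/C(l(-11)) = (2857*(-14))/(-15) = -39998*(-1/15) = 39998/15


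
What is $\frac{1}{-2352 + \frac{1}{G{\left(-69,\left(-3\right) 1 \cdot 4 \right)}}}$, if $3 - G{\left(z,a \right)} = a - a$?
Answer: $- \frac{3}{7055} \approx -0.00042523$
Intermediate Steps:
$G{\left(z,a \right)} = 3$ ($G{\left(z,a \right)} = 3 - \left(a - a\right) = 3 - 0 = 3 + 0 = 3$)
$\frac{1}{-2352 + \frac{1}{G{\left(-69,\left(-3\right) 1 \cdot 4 \right)}}} = \frac{1}{-2352 + \frac{1}{3}} = \frac{1}{- \frac{7055}{3}} = - \frac{3}{7055}$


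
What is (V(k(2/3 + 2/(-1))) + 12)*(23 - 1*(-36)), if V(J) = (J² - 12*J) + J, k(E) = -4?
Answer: 4248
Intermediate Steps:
V(J) = J² - 11*J
(V(k(2/3 + 2/(-1))) + 12)*(23 - 1*(-36)) = (-4*(-11 - 4) + 12)*(23 - 1*(-36)) = (-4*(-15) + 12)*(23 + 36) = (60 + 12)*59 = 72*59 = 4248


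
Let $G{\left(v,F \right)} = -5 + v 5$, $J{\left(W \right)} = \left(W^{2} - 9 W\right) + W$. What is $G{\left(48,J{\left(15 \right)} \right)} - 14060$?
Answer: $-13825$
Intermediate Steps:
$J{\left(W \right)} = W^{2} - 8 W$
$G{\left(v,F \right)} = -5 + 5 v$
$G{\left(48,J{\left(15 \right)} \right)} - 14060 = \left(-5 + 5 \cdot 48\right) - 14060 = \left(-5 + 240\right) - 14060 = 235 - 14060 = -13825$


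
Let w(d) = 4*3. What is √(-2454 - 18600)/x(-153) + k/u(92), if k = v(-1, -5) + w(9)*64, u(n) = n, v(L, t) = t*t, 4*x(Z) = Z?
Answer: 793/92 - 44*I*√174/153 ≈ 8.6196 - 3.7935*I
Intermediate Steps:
w(d) = 12
x(Z) = Z/4
v(L, t) = t²
k = 793 (k = (-5)² + 12*64 = 25 + 768 = 793)
√(-2454 - 18600)/x(-153) + k/u(92) = √(-2454 - 18600)/(((¼)*(-153))) + 793/92 = √(-21054)/(-153/4) + 793*(1/92) = (11*I*√174)*(-4/153) + 793/92 = -44*I*√174/153 + 793/92 = 793/92 - 44*I*√174/153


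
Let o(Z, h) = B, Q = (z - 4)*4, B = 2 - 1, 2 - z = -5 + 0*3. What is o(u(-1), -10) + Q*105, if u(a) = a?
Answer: 1261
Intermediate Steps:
z = 7 (z = 2 - (-5 + 0*3) = 2 - (-5 + 0) = 2 - 1*(-5) = 2 + 5 = 7)
B = 1
Q = 12 (Q = (7 - 4)*4 = 3*4 = 12)
o(Z, h) = 1
o(u(-1), -10) + Q*105 = 1 + 12*105 = 1 + 1260 = 1261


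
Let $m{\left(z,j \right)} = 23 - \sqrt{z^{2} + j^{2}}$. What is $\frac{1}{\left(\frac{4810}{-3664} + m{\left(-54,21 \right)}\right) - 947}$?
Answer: $- \frac{3105556936}{2862344655961} + \frac{10068672 \sqrt{373}}{2862344655961} \approx -0.001017$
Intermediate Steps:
$m{\left(z,j \right)} = 23 - \sqrt{j^{2} + z^{2}}$
$\frac{1}{\left(\frac{4810}{-3664} + m{\left(-54,21 \right)}\right) - 947} = \frac{1}{\left(\frac{4810}{-3664} + \left(23 - \sqrt{21^{2} + \left(-54\right)^{2}}\right)\right) - 947} = \frac{1}{\left(4810 \left(- \frac{1}{3664}\right) + \left(23 - \sqrt{441 + 2916}\right)\right) - 947} = \frac{1}{\left(- \frac{2405}{1832} + \left(23 - \sqrt{3357}\right)\right) - 947} = \frac{1}{\left(- \frac{2405}{1832} + \left(23 - 3 \sqrt{373}\right)\right) - 947} = \frac{1}{\left(\frac{39731}{1832} - 3 \sqrt{373}\right) - 947} = \frac{1}{- \frac{1695173}{1832} - 3 \sqrt{373}}$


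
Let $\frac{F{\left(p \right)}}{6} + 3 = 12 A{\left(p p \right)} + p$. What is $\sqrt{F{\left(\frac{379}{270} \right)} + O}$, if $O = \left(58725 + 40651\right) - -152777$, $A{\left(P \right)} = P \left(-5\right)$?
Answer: $\frac{2 \sqrt{127288505}}{45} \approx 501.43$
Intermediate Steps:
$A{\left(P \right)} = - 5 P$
$F{\left(p \right)} = -18 - 360 p^{2} + 6 p$ ($F{\left(p \right)} = -18 + 6 \left(12 \left(- 5 p p\right) + p\right) = -18 + 6 \left(12 \left(- 5 p^{2}\right) + p\right) = -18 + 6 \left(- 60 p^{2} + p\right) = -18 + 6 \left(p - 60 p^{2}\right) = -18 - \left(- 6 p + 360 p^{2}\right) = -18 - 360 p^{2} + 6 p$)
$O = 252153$ ($O = 99376 + 152777 = 252153$)
$\sqrt{F{\left(\frac{379}{270} \right)} + O} = \sqrt{\left(-18 - 360 \left(\frac{379}{270}\right)^{2} + 6 \cdot \frac{379}{270}\right) + 252153} = \sqrt{\left(-18 - \frac{287282}{405} + \frac{379}{45}\right) + 252153} = \sqrt{- \frac{291161}{405} + 252153} = \sqrt{\frac{101830804}{405}} = \frac{2 \sqrt{127288505}}{45}$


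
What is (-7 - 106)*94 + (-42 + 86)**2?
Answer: -8686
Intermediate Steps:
(-7 - 106)*94 + (-42 + 86)**2 = -113*94 + 44**2 = -10622 + 1936 = -8686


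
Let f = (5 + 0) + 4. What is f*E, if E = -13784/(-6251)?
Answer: 124056/6251 ≈ 19.846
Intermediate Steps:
E = 13784/6251 (E = -13784*(-1)/6251 = -1*(-13784/6251) = 13784/6251 ≈ 2.2051)
f = 9 (f = 5 + 4 = 9)
f*E = 9*(13784/6251) = 124056/6251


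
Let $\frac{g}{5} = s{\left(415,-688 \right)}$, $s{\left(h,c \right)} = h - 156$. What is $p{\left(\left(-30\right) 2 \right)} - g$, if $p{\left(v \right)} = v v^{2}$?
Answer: $-217295$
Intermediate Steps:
$s{\left(h,c \right)} = -156 + h$
$g = 1295$ ($g = 5 \left(-156 + 415\right) = 5 \cdot 259 = 1295$)
$p{\left(v \right)} = v^{3}$
$p{\left(\left(-30\right) 2 \right)} - g = \left(\left(-30\right) 2\right)^{3} - 1295 = \left(-60\right)^{3} - 1295 = -216000 - 1295 = -217295$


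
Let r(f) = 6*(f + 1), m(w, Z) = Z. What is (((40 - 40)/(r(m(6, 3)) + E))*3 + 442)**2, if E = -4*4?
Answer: 195364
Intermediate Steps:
E = -16
r(f) = 6 + 6*f (r(f) = 6*(1 + f) = 6 + 6*f)
(((40 - 40)/(r(m(6, 3)) + E))*3 + 442)**2 = (((40 - 40)/((6 + 6*3) - 16))*3 + 442)**2 = ((0/((6 + 18) - 16))*3 + 442)**2 = ((0/(24 - 16))*3 + 442)**2 = ((0/8)*3 + 442)**2 = ((0*(1/8))*3 + 442)**2 = (0*3 + 442)**2 = (0 + 442)**2 = 442**2 = 195364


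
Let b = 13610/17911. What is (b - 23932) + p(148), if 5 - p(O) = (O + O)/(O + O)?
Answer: -428560798/17911 ≈ -23927.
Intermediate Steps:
p(O) = 4 (p(O) = 5 - (O + O)/(O + O) = 5 - 2*O/(2*O) = 5 - 2*O*1/(2*O) = 5 - 1*1 = 5 - 1 = 4)
b = 13610/17911 (b = 13610*(1/17911) = 13610/17911 ≈ 0.75987)
(b - 23932) + p(148) = (13610/17911 - 23932) + 4 = -428632442/17911 + 4 = -428560798/17911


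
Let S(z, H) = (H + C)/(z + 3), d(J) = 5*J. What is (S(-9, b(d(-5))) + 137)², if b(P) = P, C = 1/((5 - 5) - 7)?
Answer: 8791225/441 ≈ 19935.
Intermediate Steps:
C = -⅐ (C = 1/(0 - 7) = 1/(-7) = -⅐ ≈ -0.14286)
S(z, H) = (-⅐ + H)/(3 + z) (S(z, H) = (H - ⅐)/(z + 3) = (-⅐ + H)/(3 + z))
(S(-9, b(d(-5))) + 137)² = ((-⅐ + 5*(-5))/(3 - 9) + 137)² = ((-⅐ - 25)/(-6) + 137)² = (-⅙*(-176/7) + 137)² = (88/21 + 137)² = (2965/21)² = 8791225/441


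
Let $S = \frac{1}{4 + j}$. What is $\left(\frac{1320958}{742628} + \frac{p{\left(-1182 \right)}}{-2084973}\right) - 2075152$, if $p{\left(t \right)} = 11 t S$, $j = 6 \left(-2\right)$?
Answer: $- \frac{1453223973509501}{700298204} \approx -2.0752 \cdot 10^{6}$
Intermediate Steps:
$j = -12$
$S = - \frac{1}{8}$ ($S = \frac{1}{4 - 12} = \frac{1}{-8} = - \frac{1}{8} \approx -0.125$)
$p{\left(t \right)} = - \frac{11 t}{8}$ ($p{\left(t \right)} = 11 t \left(- \frac{1}{8}\right) = - \frac{11 t}{8}$)
$\left(\frac{1320958}{742628} + \frac{p{\left(-1182 \right)}}{-2084973}\right) - 2075152 = \left(\frac{1320958}{742628} + \frac{\left(- \frac{11}{8}\right) \left(-1182\right)}{-2084973}\right) - 2075152 = \left(1320958 \cdot \frac{1}{742628} + \frac{6501}{4} \left(- \frac{1}{2084973}\right)\right) - 2075152 = \left(\frac{660479}{371314} - \frac{197}{252724}\right) - 2075152 = \frac{1245117507}{700298204} - 2075152 = - \frac{1453223973509501}{700298204}$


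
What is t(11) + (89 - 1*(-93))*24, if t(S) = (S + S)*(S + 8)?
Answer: 4786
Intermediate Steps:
t(S) = 2*S*(8 + S) (t(S) = (2*S)*(8 + S) = 2*S*(8 + S))
t(11) + (89 - 1*(-93))*24 = 2*11*(8 + 11) + (89 - 1*(-93))*24 = 2*11*19 + (89 + 93)*24 = 418 + 182*24 = 418 + 4368 = 4786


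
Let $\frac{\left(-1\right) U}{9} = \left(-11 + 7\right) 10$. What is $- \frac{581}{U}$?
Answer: $- \frac{581}{360} \approx -1.6139$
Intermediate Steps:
$U = 360$ ($U = - 9 \left(-11 + 7\right) 10 = - 9 \left(\left(-4\right) 10\right) = \left(-9\right) \left(-40\right) = 360$)
$- \frac{581}{U} = - \frac{581}{360}$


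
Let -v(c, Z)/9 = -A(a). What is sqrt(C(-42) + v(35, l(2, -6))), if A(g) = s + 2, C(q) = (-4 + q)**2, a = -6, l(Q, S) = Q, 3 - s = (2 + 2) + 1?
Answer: 46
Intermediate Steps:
s = -2 (s = 3 - ((2 + 2) + 1) = 3 - (4 + 1) = 3 - 1*5 = 3 - 5 = -2)
A(g) = 0 (A(g) = -2 + 2 = 0)
v(c, Z) = 0 (v(c, Z) = -(-9)*0 = -9*0 = 0)
sqrt(C(-42) + v(35, l(2, -6))) = sqrt((-4 - 42)**2 + 0) = sqrt((-46)**2 + 0) = sqrt(2116 + 0) = sqrt(2116) = 46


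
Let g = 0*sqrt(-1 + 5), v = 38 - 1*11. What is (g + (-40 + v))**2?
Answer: 169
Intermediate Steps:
v = 27 (v = 38 - 11 = 27)
g = 0 (g = 0*sqrt(4) = 0*2 = 0)
(g + (-40 + v))**2 = (0 + (-40 + 27))**2 = (0 - 13)**2 = (-13)**2 = 169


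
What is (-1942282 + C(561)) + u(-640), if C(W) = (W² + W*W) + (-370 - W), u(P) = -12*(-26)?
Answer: -1313459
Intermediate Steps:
u(P) = 312
C(W) = -370 - W + 2*W² (C(W) = (W² + W²) + (-370 - W) = 2*W² + (-370 - W) = -370 - W + 2*W²)
(-1942282 + C(561)) + u(-640) = (-1942282 + (-370 - 1*561 + 2*561²)) + 312 = (-1942282 + (-370 - 561 + 2*314721)) + 312 = (-1942282 + (-370 - 561 + 629442)) + 312 = (-1942282 + 628511) + 312 = -1313771 + 312 = -1313459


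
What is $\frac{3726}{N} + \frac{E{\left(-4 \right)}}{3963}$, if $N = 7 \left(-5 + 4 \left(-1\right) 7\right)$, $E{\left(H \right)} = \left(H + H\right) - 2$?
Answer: $- \frac{4922816}{305151} \approx -16.132$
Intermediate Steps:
$E{\left(H \right)} = -2 + 2 H$ ($E{\left(H \right)} = 2 H - 2 = -2 + 2 H$)
$N = -231$ ($N = 7 \left(-5 - 28\right) = 7 \left(-33\right) = -231$)
$\frac{3726}{N} + \frac{E{\left(-4 \right)}}{3963} = \frac{3726}{-231} + \frac{-2 + 2 \left(-4\right)}{3963} = 3726 \left(- \frac{1}{231}\right) + \left(-2 - 8\right) \frac{1}{3963} = - \frac{1242}{77} - \frac{10}{3963} = - \frac{4922816}{305151}$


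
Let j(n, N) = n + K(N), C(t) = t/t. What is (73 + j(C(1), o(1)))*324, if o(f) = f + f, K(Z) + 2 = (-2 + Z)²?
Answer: 23328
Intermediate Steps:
K(Z) = -2 + (-2 + Z)²
o(f) = 2*f
C(t) = 1
j(n, N) = -2 + n + (-2 + N)² (j(n, N) = n + (-2 + (-2 + N)²) = -2 + n + (-2 + N)²)
(73 + j(C(1), o(1)))*324 = (73 + (-2 + 1 + (-2 + 2*1)²))*324 = (73 + (-2 + 1 + (-2 + 2)²))*324 = (73 + (-2 + 1 + 0²))*324 = (73 + (-2 + 1 + 0))*324 = (73 - 1)*324 = 72*324 = 23328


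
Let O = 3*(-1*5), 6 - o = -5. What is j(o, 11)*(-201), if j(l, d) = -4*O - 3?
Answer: -11457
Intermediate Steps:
o = 11 (o = 6 - 1*(-5) = 6 + 5 = 11)
O = -15 (O = 3*(-5) = -15)
j(l, d) = 57 (j(l, d) = -4*(-15) - 3 = 60 - 3 = 57)
j(o, 11)*(-201) = 57*(-201) = -11457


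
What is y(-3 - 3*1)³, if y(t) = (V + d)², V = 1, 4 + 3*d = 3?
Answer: 64/729 ≈ 0.087791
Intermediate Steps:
d = -⅓ (d = -4/3 + (⅓)*3 = -4/3 + 1 = -⅓ ≈ -0.33333)
y(t) = 4/9 (y(t) = (1 - ⅓)² = (⅔)² = 4/9)
y(-3 - 3*1)³ = (4/9)³ = 64/729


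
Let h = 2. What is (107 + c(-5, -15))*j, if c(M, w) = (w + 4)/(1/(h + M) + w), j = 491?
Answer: 2432905/46 ≈ 52889.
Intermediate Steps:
c(M, w) = (4 + w)/(w + 1/(2 + M)) (c(M, w) = (w + 4)/(1/(2 + M) + w) = (4 + w)/(w + 1/(2 + M)))
(107 + c(-5, -15))*j = (107 + (8 + 2*(-15) + 4*(-5) - 5*(-15))/(1 + 2*(-15) - 5*(-15)))*491 = (107 + (8 - 30 - 20 + 75)/(1 - 30 + 75))*491 = (107 + 33/46)*491 = (4955/46)*491 = 2432905/46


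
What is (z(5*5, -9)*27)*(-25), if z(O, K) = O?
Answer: -16875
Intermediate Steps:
(z(5*5, -9)*27)*(-25) = ((5*5)*27)*(-25) = (25*27)*(-25) = 675*(-25) = -16875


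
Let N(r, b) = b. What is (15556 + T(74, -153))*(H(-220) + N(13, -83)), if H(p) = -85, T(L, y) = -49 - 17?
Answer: -2602320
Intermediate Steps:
T(L, y) = -66
(15556 + T(74, -153))*(H(-220) + N(13, -83)) = (15556 - 66)*(-85 - 83) = 15490*(-168) = -2602320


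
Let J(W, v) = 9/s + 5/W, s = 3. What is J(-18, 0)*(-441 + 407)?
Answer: -833/9 ≈ -92.556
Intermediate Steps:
J(W, v) = 3 + 5/W (J(W, v) = 9/3 + 5/W = 9*(⅓) + 5/W = 3 + 5/W)
J(-18, 0)*(-441 + 407) = (3 + 5/(-18))*(-441 + 407) = (3 + 5*(-1/18))*(-34) = (3 - 5/18)*(-34) = (49/18)*(-34) = -833/9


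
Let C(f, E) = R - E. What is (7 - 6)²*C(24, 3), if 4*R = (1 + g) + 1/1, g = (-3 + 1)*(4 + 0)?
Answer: -9/2 ≈ -4.5000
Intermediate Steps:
g = -8 (g = -2*4 = -8)
R = -3/2 (R = ((1 - 8) + 1/1)/4 = (-7 + 1)/4 = (¼)*(-6) = -3/2 ≈ -1.5000)
C(f, E) = -3/2 - E
(7 - 6)²*C(24, 3) = (7 - 6)²*(-3/2 - 1*3) = 1²*(-3/2 - 3) = 1*(-9/2) = -9/2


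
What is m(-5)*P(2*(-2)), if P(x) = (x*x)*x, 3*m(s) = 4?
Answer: -256/3 ≈ -85.333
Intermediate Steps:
m(s) = 4/3 (m(s) = (1/3)*4 = 4/3)
P(x) = x**3 (P(x) = x**2*x = x**3)
m(-5)*P(2*(-2)) = 4*(2*(-2))**3/3 = (4/3)*(-4)**3 = (4/3)*(-64) = -256/3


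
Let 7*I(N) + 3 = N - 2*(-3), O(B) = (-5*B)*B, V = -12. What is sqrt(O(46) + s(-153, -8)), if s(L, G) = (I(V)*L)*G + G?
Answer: 2*I*sqrt(148981)/7 ≈ 110.28*I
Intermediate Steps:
O(B) = -5*B**2
I(N) = 3/7 + N/7 (I(N) = -3/7 + (N - 2*(-3))/7 = -3/7 + (N + 6)/7 = -3/7 + (6 + N)/7 = -3/7 + (6/7 + N/7) = 3/7 + N/7)
s(L, G) = G - 9*G*L/7 (s(L, G) = ((3/7 + (1/7)*(-12))*L)*G + G = ((3/7 - 12/7)*L)*G + G = (-9*L/7)*G + G = -9*G*L/7 + G = G - 9*G*L/7)
sqrt(O(46) + s(-153, -8)) = sqrt(-5*46**2 + (1/7)*(-8)*(7 - 9*(-153))) = sqrt(-5*2116 + (1/7)*(-8)*(7 + 1377)) = sqrt(-10580 + (1/7)*(-8)*1384) = sqrt(-10580 - 11072/7) = sqrt(-85132/7) = 2*I*sqrt(148981)/7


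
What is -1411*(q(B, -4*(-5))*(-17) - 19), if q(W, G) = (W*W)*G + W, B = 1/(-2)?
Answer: 269501/2 ≈ 1.3475e+5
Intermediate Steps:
B = -½ ≈ -0.50000
q(W, G) = W + G*W² (q(W, G) = W²*G + W = G*W² + W = W + G*W²)
-1411*(q(B, -4*(-5))*(-17) - 19) = -1411*(-(1 - 4*(-5)*(-½))/2*(-17) - 19) = -1411*(-(1 + 20*(-½))/2*(-17) - 19) = -1411*(-(1 - 10)/2*(-17) - 19) = -1411*(-½*(-9)*(-17) - 19) = -1411*((9/2)*(-17) - 19) = -1411*(-153/2 - 19) = -1411*(-191/2) = 269501/2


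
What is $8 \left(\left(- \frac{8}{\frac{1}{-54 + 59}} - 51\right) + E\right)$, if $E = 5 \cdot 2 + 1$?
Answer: $-640$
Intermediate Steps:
$E = 11$ ($E = 10 + 1 = 11$)
$8 \left(\left(- \frac{8}{\frac{1}{-54 + 59}} - 51\right) + E\right) = 8 \left(\left(- \frac{8}{\frac{1}{-54 + 59}} - 51\right) + 11\right) = 8 \left(\left(- \frac{8}{\frac{1}{5}} - 51\right) + 11\right) = 8 \left(\left(- 8 \frac{1}{\frac{1}{5}} - 51\right) + 11\right) = 8 \left(\left(\left(-8\right) 5 - 51\right) + 11\right) = 8 \left(\left(-40 - 51\right) + 11\right) = 8 \left(-91 + 11\right) = 8 \left(-80\right) = -640$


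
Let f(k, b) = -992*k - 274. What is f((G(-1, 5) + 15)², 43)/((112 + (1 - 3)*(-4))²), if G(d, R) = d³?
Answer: -10817/800 ≈ -13.521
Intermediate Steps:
f(k, b) = -274 - 992*k
f((G(-1, 5) + 15)², 43)/((112 + (1 - 3)*(-4))²) = (-274 - 992*((-1)³ + 15)²)/((112 + (1 - 3)*(-4))²) = (-274 - 992*(-1 + 15)²)/((112 - 2*(-4))²) = (-274 - 992*14²)/((112 + 8)²) = (-274 - 992*196)/(120²) = (-274 - 194432)/14400 = -194706*1/14400 = -10817/800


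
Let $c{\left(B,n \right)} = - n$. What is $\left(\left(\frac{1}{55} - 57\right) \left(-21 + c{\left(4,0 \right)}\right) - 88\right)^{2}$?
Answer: $\frac{3717828676}{3025} \approx 1.229 \cdot 10^{6}$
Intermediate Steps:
$\left(\left(\frac{1}{55} - 57\right) \left(-21 + c{\left(4,0 \right)}\right) - 88\right)^{2} = \left(\left(\frac{1}{55} - 57\right) \left(-21 - 0\right) - 88\right)^{2} = \left(\left(\frac{1}{55} - 57\right) \left(-21 + 0\right) - 88\right)^{2} = \left(\left(- \frac{3134}{55}\right) \left(-21\right) - 88\right)^{2} = \left(\frac{65814}{55} - 88\right)^{2} = \left(\frac{60974}{55}\right)^{2} = \frac{3717828676}{3025}$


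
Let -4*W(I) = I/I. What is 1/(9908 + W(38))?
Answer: 4/39631 ≈ 0.00010093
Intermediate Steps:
W(I) = -¼ (W(I) = -I/(4*I) = -¼*1 = -¼)
1/(9908 + W(38)) = 1/(9908 - ¼) = 1/(39631/4) = 4/39631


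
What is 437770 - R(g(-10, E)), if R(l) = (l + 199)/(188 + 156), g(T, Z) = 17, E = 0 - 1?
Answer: 18824083/43 ≈ 4.3777e+5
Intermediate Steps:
E = -1
R(l) = 199/344 + l/344 (R(l) = (199 + l)/344 = (199 + l)*(1/344) = 199/344 + l/344)
437770 - R(g(-10, E)) = 437770 - (199/344 + (1/344)*17) = 437770 - (199/344 + 17/344) = 437770 - 1*27/43 = 437770 - 27/43 = 18824083/43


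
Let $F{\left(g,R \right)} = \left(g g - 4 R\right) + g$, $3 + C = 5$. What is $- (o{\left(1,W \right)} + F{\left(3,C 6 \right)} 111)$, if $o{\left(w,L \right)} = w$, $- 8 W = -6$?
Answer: $3995$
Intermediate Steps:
$W = \frac{3}{4}$ ($W = \left(- \frac{1}{8}\right) \left(-6\right) = \frac{3}{4} \approx 0.75$)
$C = 2$ ($C = -3 + 5 = 2$)
$F{\left(g,R \right)} = g + g^{2} - 4 R$ ($F{\left(g,R \right)} = \left(g^{2} - 4 R\right) + g = g + g^{2} - 4 R$)
$- (o{\left(1,W \right)} + F{\left(3,C 6 \right)} 111) = - (1 + \left(3 + 3^{2} - 4 \cdot 2 \cdot 6\right) 111) = - (1 + \left(3 + 9 - 48\right) 111) = - (1 - 3996) = \left(-1\right) \left(-3995\right) = 3995$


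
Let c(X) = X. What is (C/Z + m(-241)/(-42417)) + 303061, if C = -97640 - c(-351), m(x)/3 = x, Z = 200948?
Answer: 861056729205389/2841203772 ≈ 3.0306e+5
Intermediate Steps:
m(x) = 3*x
C = -97289 (C = -97640 - 1*(-351) = -97640 + 351 = -97289)
(C/Z + m(-241)/(-42417)) + 303061 = (-97289/200948 + (3*(-241))/(-42417)) + 303061 = (-97289*1/200948 - 723*(-1/42417)) + 303061 = (-97289/200948 + 241/14139) + 303061 = -1327140703/2841203772 + 303061 = 861056729205389/2841203772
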